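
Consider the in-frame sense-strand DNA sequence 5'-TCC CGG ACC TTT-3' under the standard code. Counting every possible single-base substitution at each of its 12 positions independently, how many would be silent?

11

Codon 1 (TCC, Ser): 3 synonymous substitutions.
Codon 2 (CGG, Arg): 4 synonymous substitutions.
Codon 3 (ACC, Thr): 3 synonymous substitutions.
Codon 4 (TTT, Phe): 1 synonymous substitution.
Total: 3 + 4 + 3 + 1 = 11.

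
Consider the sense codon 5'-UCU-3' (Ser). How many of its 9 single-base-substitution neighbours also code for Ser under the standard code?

Position 1: none → 0 synonymous.
Position 2: none → 0 synonymous.
Position 3: UCC, UCA, UCG → 3 synonymous.
Total: 0 + 0 + 3 = 3.

3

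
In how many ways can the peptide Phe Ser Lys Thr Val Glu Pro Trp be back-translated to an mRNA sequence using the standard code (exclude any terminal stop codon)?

3072

Phe: 2 codons.
Ser: 6 codons.
Lys: 2 codons.
Thr: 4 codons.
Val: 4 codons.
Glu: 2 codons.
Pro: 4 codons.
Trp: 1 codon.
2 × 6 × 2 × 4 × 4 × 2 × 4 × 1 = 3072.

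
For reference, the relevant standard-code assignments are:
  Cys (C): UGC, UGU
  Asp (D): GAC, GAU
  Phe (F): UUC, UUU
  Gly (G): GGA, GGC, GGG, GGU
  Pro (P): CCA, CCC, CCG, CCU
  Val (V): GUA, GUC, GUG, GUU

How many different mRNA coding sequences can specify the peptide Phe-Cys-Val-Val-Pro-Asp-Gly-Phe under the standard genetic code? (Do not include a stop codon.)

Phe: 2 codons.
Cys: 2 codons.
Val: 4 codons.
Val: 4 codons.
Pro: 4 codons.
Asp: 2 codons.
Gly: 4 codons.
Phe: 2 codons.
2 × 2 × 4 × 4 × 4 × 2 × 4 × 2 = 4096.

4096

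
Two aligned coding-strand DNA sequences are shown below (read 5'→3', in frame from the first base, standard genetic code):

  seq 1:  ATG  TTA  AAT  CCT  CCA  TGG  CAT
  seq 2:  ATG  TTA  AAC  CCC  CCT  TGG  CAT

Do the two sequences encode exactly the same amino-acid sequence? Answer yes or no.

yes

Codon 1: ATG Met / ATG Met — identical.
Codon 2: TTA Leu / TTA Leu — identical.
Codon 3: AAT Asn / AAC Asn — synonymous.
Codon 4: CCT Pro / CCC Pro — synonymous.
Codon 5: CCA Pro / CCT Pro — synonymous.
Codon 6: TGG Trp / TGG Trp — identical.
Codon 7: CAT His / CAT His — identical.
Nonsynonymous differences: 0 → same protein.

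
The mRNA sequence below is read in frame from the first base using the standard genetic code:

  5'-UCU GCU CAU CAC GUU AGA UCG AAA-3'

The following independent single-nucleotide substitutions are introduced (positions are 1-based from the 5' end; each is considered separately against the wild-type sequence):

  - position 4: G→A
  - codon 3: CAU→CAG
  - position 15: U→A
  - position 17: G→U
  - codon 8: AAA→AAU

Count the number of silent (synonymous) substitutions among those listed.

1

Codon 2: GCU (Ala) → ACU (Thr) — missense.
Codon 3: CAU (His) → CAG (Gln) — missense.
Codon 5: GUU (Val) → GUA (Val) — synonymous.
Codon 6: AGA (Arg) → AUA (Ile) — missense.
Codon 8: AAA (Lys) → AAU (Asn) — missense.
Synonymous: 1 of 5.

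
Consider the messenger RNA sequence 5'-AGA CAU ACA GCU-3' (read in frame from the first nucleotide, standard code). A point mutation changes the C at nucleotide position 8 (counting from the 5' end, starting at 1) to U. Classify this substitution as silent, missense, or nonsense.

missense

Position 8 falls in codon 3: ACA → Thr.
After the substitution the codon is AUA → Ile.
Thr ≠ Ile, so this is a missense mutation.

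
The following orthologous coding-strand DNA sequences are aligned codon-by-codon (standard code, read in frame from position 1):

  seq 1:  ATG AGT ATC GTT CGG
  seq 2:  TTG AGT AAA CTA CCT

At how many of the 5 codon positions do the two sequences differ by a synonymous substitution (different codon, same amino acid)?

Codon 1: ATG Met / TTG Leu — nonsynonymous.
Codon 2: AGT Ser / AGT Ser — identical.
Codon 3: ATC Ile / AAA Lys — nonsynonymous.
Codon 4: GTT Val / CTA Leu — nonsynonymous.
Codon 5: CGG Arg / CCT Pro — nonsynonymous.
Synonymous differences: 0.

0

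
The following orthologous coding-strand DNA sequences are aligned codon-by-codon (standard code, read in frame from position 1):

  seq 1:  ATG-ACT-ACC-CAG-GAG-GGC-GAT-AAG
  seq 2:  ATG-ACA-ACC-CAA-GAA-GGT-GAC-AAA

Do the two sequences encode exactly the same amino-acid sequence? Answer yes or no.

yes

Codon 1: ATG Met / ATG Met — identical.
Codon 2: ACT Thr / ACA Thr — synonymous.
Codon 3: ACC Thr / ACC Thr — identical.
Codon 4: CAG Gln / CAA Gln — synonymous.
Codon 5: GAG Glu / GAA Glu — synonymous.
Codon 6: GGC Gly / GGT Gly — synonymous.
Codon 7: GAT Asp / GAC Asp — synonymous.
Codon 8: AAG Lys / AAA Lys — synonymous.
Nonsynonymous differences: 0 → same protein.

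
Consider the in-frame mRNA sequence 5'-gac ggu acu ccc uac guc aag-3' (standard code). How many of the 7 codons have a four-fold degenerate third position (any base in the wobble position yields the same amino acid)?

4

Codon 1 GAC (Asp): third position 2-fold.
Codon 2 GGU (Gly): third position 4-fold.
Codon 3 ACU (Thr): third position 4-fold.
Codon 4 CCC (Pro): third position 4-fold.
Codon 5 UAC (Tyr): third position 2-fold.
Codon 6 GUC (Val): third position 4-fold.
Codon 7 AAG (Lys): third position 2-fold.
Four-fold degenerate third positions: 4.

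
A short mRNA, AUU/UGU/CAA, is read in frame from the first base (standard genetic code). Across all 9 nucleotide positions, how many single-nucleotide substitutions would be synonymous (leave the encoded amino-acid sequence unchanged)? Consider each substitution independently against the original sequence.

Codon 1 (AUU, Ile): 2 synonymous substitutions.
Codon 2 (UGU, Cys): 1 synonymous substitution.
Codon 3 (CAA, Gln): 1 synonymous substitution.
Total: 2 + 1 + 1 = 4.

4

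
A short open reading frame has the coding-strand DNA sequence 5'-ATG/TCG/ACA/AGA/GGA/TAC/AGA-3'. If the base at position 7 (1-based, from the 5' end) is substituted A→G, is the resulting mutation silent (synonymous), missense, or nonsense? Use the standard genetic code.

missense

Position 7 falls in codon 3: ACA → Thr.
After the substitution the codon is GCA → Ala.
Thr ≠ Ala, so this is a missense mutation.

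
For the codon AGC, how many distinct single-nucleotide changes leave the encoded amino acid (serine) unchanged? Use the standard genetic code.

1

Position 1: none → 0 synonymous.
Position 2: none → 0 synonymous.
Position 3: AGU → 1 synonymous.
Total: 0 + 0 + 1 = 1.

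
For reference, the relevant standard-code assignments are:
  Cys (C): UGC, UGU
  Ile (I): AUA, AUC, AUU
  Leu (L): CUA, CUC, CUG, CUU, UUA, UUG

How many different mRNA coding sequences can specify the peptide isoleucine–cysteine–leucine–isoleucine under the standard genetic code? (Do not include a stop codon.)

108

Ile: 3 codons.
Cys: 2 codons.
Leu: 6 codons.
Ile: 3 codons.
3 × 2 × 6 × 3 = 108.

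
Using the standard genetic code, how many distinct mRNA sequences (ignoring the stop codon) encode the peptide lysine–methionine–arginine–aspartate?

24

Lys: 2 codons.
Met: 1 codon.
Arg: 6 codons.
Asp: 2 codons.
2 × 1 × 6 × 2 = 24.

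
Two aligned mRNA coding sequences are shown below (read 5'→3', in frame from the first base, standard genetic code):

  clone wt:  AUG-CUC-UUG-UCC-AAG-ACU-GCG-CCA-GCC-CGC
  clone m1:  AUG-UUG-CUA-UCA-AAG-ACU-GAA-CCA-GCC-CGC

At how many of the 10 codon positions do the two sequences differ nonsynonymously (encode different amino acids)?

Codon 1: AUG Met / AUG Met — identical.
Codon 2: CUC Leu / UUG Leu — synonymous.
Codon 3: UUG Leu / CUA Leu — synonymous.
Codon 4: UCC Ser / UCA Ser — synonymous.
Codon 5: AAG Lys / AAG Lys — identical.
Codon 6: ACU Thr / ACU Thr — identical.
Codon 7: GCG Ala / GAA Glu — nonsynonymous.
Codon 8: CCA Pro / CCA Pro — identical.
Codon 9: GCC Ala / GCC Ala — identical.
Codon 10: CGC Arg / CGC Arg — identical.
Nonsynonymous differences: 1.

1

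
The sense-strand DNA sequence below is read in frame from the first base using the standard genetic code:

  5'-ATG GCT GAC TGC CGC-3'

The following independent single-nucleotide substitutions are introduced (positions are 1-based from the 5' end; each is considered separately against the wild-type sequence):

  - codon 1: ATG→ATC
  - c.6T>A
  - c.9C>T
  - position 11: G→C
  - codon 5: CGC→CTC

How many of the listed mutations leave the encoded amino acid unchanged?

2

Codon 1: ATG (Met) → ATC (Ile) — missense.
Codon 2: GCT (Ala) → GCA (Ala) — synonymous.
Codon 3: GAC (Asp) → GAT (Asp) — synonymous.
Codon 4: TGC (Cys) → TCC (Ser) — missense.
Codon 5: CGC (Arg) → CTC (Leu) — missense.
Synonymous: 2 of 5.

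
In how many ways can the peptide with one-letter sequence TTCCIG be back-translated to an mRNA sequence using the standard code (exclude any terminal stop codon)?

Thr: 4 codons.
Thr: 4 codons.
Cys: 2 codons.
Cys: 2 codons.
Ile: 3 codons.
Gly: 4 codons.
4 × 4 × 2 × 2 × 3 × 4 = 768.

768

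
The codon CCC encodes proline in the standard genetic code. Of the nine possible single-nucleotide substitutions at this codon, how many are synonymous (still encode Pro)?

Position 1: none → 0 synonymous.
Position 2: none → 0 synonymous.
Position 3: CCU, CCA, CCG → 3 synonymous.
Total: 0 + 0 + 3 = 3.

3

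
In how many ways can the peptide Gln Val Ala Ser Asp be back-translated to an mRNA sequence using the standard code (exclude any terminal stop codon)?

384

Gln: 2 codons.
Val: 4 codons.
Ala: 4 codons.
Ser: 6 codons.
Asp: 2 codons.
2 × 4 × 4 × 6 × 2 = 384.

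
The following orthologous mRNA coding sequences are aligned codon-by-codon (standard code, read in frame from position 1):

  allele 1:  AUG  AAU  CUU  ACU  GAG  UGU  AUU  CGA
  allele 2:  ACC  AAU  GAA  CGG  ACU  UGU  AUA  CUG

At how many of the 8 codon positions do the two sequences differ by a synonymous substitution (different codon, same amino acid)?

Codon 1: AUG Met / ACC Thr — nonsynonymous.
Codon 2: AAU Asn / AAU Asn — identical.
Codon 3: CUU Leu / GAA Glu — nonsynonymous.
Codon 4: ACU Thr / CGG Arg — nonsynonymous.
Codon 5: GAG Glu / ACU Thr — nonsynonymous.
Codon 6: UGU Cys / UGU Cys — identical.
Codon 7: AUU Ile / AUA Ile — synonymous.
Codon 8: CGA Arg / CUG Leu — nonsynonymous.
Synonymous differences: 1.

1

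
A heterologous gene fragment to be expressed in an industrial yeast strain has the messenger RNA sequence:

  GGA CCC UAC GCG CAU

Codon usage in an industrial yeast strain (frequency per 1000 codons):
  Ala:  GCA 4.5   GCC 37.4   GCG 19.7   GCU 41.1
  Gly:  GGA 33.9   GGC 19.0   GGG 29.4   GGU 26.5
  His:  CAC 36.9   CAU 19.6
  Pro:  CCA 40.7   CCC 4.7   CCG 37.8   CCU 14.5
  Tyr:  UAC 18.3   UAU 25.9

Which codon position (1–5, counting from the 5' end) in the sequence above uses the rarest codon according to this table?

2

Codon 1 GGA (Gly): 33.9 per 1000.
Codon 2 CCC (Pro): 4.7 per 1000.
Codon 3 UAC (Tyr): 18.3 per 1000.
Codon 4 GCG (Ala): 19.7 per 1000.
Codon 5 CAU (His): 19.6 per 1000.
Lowest frequency is 4.7 at codon 2.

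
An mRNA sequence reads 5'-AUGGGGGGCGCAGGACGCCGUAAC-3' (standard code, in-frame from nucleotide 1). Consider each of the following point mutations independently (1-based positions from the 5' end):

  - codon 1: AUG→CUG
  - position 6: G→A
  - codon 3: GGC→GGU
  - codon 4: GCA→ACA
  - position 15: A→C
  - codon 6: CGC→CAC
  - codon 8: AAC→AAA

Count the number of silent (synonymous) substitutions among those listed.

Codon 1: AUG (Met) → CUG (Leu) — missense.
Codon 2: GGG (Gly) → GGA (Gly) — synonymous.
Codon 3: GGC (Gly) → GGU (Gly) — synonymous.
Codon 4: GCA (Ala) → ACA (Thr) — missense.
Codon 5: GGA (Gly) → GGC (Gly) — synonymous.
Codon 6: CGC (Arg) → CAC (His) — missense.
Codon 8: AAC (Asn) → AAA (Lys) — missense.
Synonymous: 3 of 7.

3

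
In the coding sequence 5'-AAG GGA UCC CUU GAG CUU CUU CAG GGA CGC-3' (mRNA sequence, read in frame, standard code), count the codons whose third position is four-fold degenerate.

Codon 1 AAG (Lys): third position 2-fold.
Codon 2 GGA (Gly): third position 4-fold.
Codon 3 UCC (Ser): third position 4-fold.
Codon 4 CUU (Leu): third position 4-fold.
Codon 5 GAG (Glu): third position 2-fold.
Codon 6 CUU (Leu): third position 4-fold.
Codon 7 CUU (Leu): third position 4-fold.
Codon 8 CAG (Gln): third position 2-fold.
Codon 9 GGA (Gly): third position 4-fold.
Codon 10 CGC (Arg): third position 4-fold.
Four-fold degenerate third positions: 7.

7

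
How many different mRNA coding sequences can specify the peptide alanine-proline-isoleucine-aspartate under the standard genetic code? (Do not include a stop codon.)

96

Ala: 4 codons.
Pro: 4 codons.
Ile: 3 codons.
Asp: 2 codons.
4 × 4 × 3 × 2 = 96.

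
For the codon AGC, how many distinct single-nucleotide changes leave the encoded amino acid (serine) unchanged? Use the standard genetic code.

Position 1: none → 0 synonymous.
Position 2: none → 0 synonymous.
Position 3: AGU → 1 synonymous.
Total: 0 + 0 + 1 = 1.

1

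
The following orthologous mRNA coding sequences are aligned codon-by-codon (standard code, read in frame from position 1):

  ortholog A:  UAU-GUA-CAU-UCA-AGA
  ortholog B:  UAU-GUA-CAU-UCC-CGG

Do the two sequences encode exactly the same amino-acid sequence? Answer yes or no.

Codon 1: UAU Tyr / UAU Tyr — identical.
Codon 2: GUA Val / GUA Val — identical.
Codon 3: CAU His / CAU His — identical.
Codon 4: UCA Ser / UCC Ser — synonymous.
Codon 5: AGA Arg / CGG Arg — synonymous.
Nonsynonymous differences: 0 → same protein.

yes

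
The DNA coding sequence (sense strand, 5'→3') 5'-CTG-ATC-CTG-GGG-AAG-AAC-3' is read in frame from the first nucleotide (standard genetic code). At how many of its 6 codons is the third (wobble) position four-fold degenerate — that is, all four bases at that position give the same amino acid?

3

Codon 1 CTG (Leu): third position 4-fold.
Codon 2 ATC (Ile): third position 3-fold.
Codon 3 CTG (Leu): third position 4-fold.
Codon 4 GGG (Gly): third position 4-fold.
Codon 5 AAG (Lys): third position 2-fold.
Codon 6 AAC (Asn): third position 2-fold.
Four-fold degenerate third positions: 3.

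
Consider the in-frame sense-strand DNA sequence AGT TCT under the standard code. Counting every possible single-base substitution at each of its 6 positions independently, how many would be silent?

4

Codon 1 (AGT, Ser): 1 synonymous substitution.
Codon 2 (TCT, Ser): 3 synonymous substitutions.
Total: 1 + 3 = 4.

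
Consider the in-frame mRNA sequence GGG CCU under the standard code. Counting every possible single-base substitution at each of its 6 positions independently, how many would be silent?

6

Codon 1 (GGG, Gly): 3 synonymous substitutions.
Codon 2 (CCU, Pro): 3 synonymous substitutions.
Total: 3 + 3 = 6.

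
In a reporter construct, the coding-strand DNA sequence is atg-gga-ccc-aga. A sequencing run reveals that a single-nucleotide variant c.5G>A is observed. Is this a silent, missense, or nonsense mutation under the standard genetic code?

missense

Position 5 falls in codon 2: GGA → Gly.
After the substitution the codon is GAA → Glu.
Gly ≠ Glu, so this is a missense mutation.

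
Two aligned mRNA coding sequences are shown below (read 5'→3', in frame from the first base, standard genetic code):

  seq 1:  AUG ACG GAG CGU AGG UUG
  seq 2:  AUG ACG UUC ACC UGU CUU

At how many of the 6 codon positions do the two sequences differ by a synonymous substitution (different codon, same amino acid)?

Codon 1: AUG Met / AUG Met — identical.
Codon 2: ACG Thr / ACG Thr — identical.
Codon 3: GAG Glu / UUC Phe — nonsynonymous.
Codon 4: CGU Arg / ACC Thr — nonsynonymous.
Codon 5: AGG Arg / UGU Cys — nonsynonymous.
Codon 6: UUG Leu / CUU Leu — synonymous.
Synonymous differences: 1.

1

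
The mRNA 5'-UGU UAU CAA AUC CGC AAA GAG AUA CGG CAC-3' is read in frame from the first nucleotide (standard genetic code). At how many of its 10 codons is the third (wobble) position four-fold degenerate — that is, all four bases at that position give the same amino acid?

Codon 1 UGU (Cys): third position 2-fold.
Codon 2 UAU (Tyr): third position 2-fold.
Codon 3 CAA (Gln): third position 2-fold.
Codon 4 AUC (Ile): third position 3-fold.
Codon 5 CGC (Arg): third position 4-fold.
Codon 6 AAA (Lys): third position 2-fold.
Codon 7 GAG (Glu): third position 2-fold.
Codon 8 AUA (Ile): third position 3-fold.
Codon 9 CGG (Arg): third position 4-fold.
Codon 10 CAC (His): third position 2-fold.
Four-fold degenerate third positions: 2.

2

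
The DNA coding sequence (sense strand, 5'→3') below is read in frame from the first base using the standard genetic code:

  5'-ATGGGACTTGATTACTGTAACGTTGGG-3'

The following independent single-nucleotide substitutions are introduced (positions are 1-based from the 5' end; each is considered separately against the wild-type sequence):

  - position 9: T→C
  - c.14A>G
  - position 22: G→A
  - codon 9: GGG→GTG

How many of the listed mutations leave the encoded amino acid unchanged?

1

Codon 3: CTT (Leu) → CTC (Leu) — synonymous.
Codon 5: TAC (Tyr) → TGC (Cys) — missense.
Codon 8: GTT (Val) → ATT (Ile) — missense.
Codon 9: GGG (Gly) → GTG (Val) — missense.
Synonymous: 1 of 4.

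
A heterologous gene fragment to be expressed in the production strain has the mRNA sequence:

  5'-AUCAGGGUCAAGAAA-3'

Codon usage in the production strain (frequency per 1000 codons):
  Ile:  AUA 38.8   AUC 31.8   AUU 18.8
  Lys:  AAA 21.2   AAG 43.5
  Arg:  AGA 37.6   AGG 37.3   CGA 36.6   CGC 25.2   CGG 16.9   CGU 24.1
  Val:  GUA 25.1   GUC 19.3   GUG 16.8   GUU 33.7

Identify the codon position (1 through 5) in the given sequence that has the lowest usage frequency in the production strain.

Codon 1 AUC (Ile): 31.8 per 1000.
Codon 2 AGG (Arg): 37.3 per 1000.
Codon 3 GUC (Val): 19.3 per 1000.
Codon 4 AAG (Lys): 43.5 per 1000.
Codon 5 AAA (Lys): 21.2 per 1000.
Lowest frequency is 19.3 at codon 3.

3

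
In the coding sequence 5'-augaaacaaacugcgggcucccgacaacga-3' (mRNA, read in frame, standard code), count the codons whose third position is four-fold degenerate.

6

Codon 1 AUG (Met): third position 1-fold.
Codon 2 AAA (Lys): third position 2-fold.
Codon 3 CAA (Gln): third position 2-fold.
Codon 4 ACU (Thr): third position 4-fold.
Codon 5 GCG (Ala): third position 4-fold.
Codon 6 GGC (Gly): third position 4-fold.
Codon 7 UCC (Ser): third position 4-fold.
Codon 8 CGA (Arg): third position 4-fold.
Codon 9 CAA (Gln): third position 2-fold.
Codon 10 CGA (Arg): third position 4-fold.
Four-fold degenerate third positions: 6.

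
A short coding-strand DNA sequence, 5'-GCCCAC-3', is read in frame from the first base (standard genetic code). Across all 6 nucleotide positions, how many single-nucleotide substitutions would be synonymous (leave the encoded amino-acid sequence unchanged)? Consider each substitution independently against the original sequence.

4

Codon 1 (GCC, Ala): 3 synonymous substitutions.
Codon 2 (CAC, His): 1 synonymous substitution.
Total: 3 + 1 = 4.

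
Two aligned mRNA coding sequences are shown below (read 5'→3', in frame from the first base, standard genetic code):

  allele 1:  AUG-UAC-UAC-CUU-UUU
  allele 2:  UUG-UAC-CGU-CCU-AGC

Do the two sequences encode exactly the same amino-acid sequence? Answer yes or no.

Codon 1: AUG Met / UUG Leu — nonsynonymous.
Codon 2: UAC Tyr / UAC Tyr — identical.
Codon 3: UAC Tyr / CGU Arg — nonsynonymous.
Codon 4: CUU Leu / CCU Pro — nonsynonymous.
Codon 5: UUU Phe / AGC Ser — nonsynonymous.
Nonsynonymous differences: 4 → different protein.

no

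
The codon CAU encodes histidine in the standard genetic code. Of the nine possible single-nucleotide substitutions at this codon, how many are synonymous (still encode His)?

1

Position 1: none → 0 synonymous.
Position 2: none → 0 synonymous.
Position 3: CAC → 1 synonymous.
Total: 0 + 0 + 1 = 1.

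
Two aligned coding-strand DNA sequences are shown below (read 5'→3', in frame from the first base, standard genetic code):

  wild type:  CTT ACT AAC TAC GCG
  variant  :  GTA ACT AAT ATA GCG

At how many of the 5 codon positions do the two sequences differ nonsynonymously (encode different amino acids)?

Codon 1: CTT Leu / GTA Val — nonsynonymous.
Codon 2: ACT Thr / ACT Thr — identical.
Codon 3: AAC Asn / AAT Asn — synonymous.
Codon 4: TAC Tyr / ATA Ile — nonsynonymous.
Codon 5: GCG Ala / GCG Ala — identical.
Nonsynonymous differences: 2.

2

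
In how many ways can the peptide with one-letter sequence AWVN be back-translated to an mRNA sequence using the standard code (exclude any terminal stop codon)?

Ala: 4 codons.
Trp: 1 codon.
Val: 4 codons.
Asn: 2 codons.
4 × 1 × 4 × 2 = 32.

32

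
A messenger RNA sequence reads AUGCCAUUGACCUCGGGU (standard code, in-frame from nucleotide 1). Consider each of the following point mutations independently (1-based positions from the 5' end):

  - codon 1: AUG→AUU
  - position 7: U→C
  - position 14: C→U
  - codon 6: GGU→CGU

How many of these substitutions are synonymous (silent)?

1

Codon 1: AUG (Met) → AUU (Ile) — missense.
Codon 3: UUG (Leu) → CUG (Leu) — synonymous.
Codon 5: UCG (Ser) → UUG (Leu) — missense.
Codon 6: GGU (Gly) → CGU (Arg) — missense.
Synonymous: 1 of 4.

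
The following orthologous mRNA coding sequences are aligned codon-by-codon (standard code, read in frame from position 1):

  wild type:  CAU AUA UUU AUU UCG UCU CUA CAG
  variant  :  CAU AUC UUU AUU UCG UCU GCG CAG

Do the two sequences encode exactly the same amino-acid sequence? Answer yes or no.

Codon 1: CAU His / CAU His — identical.
Codon 2: AUA Ile / AUC Ile — synonymous.
Codon 3: UUU Phe / UUU Phe — identical.
Codon 4: AUU Ile / AUU Ile — identical.
Codon 5: UCG Ser / UCG Ser — identical.
Codon 6: UCU Ser / UCU Ser — identical.
Codon 7: CUA Leu / GCG Ala — nonsynonymous.
Codon 8: CAG Gln / CAG Gln — identical.
Nonsynonymous differences: 1 → different protein.

no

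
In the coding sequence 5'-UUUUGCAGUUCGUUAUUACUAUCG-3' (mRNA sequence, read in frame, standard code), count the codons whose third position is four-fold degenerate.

Codon 1 UUU (Phe): third position 2-fold.
Codon 2 UGC (Cys): third position 2-fold.
Codon 3 AGU (Ser): third position 2-fold.
Codon 4 UCG (Ser): third position 4-fold.
Codon 5 UUA (Leu): third position 2-fold.
Codon 6 UUA (Leu): third position 2-fold.
Codon 7 CUA (Leu): third position 4-fold.
Codon 8 UCG (Ser): third position 4-fold.
Four-fold degenerate third positions: 3.

3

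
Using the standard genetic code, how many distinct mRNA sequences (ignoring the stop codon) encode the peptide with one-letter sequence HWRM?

12

His: 2 codons.
Trp: 1 codon.
Arg: 6 codons.
Met: 1 codon.
2 × 1 × 6 × 1 = 12.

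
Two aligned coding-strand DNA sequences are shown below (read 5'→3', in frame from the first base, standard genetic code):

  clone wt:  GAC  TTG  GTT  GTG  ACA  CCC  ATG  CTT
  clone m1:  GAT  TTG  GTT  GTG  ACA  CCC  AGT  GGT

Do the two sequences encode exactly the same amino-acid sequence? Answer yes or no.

no

Codon 1: GAC Asp / GAT Asp — synonymous.
Codon 2: TTG Leu / TTG Leu — identical.
Codon 3: GTT Val / GTT Val — identical.
Codon 4: GTG Val / GTG Val — identical.
Codon 5: ACA Thr / ACA Thr — identical.
Codon 6: CCC Pro / CCC Pro — identical.
Codon 7: ATG Met / AGT Ser — nonsynonymous.
Codon 8: CTT Leu / GGT Gly — nonsynonymous.
Nonsynonymous differences: 2 → different protein.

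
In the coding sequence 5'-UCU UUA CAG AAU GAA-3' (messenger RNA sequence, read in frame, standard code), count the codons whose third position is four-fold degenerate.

1

Codon 1 UCU (Ser): third position 4-fold.
Codon 2 UUA (Leu): third position 2-fold.
Codon 3 CAG (Gln): third position 2-fold.
Codon 4 AAU (Asn): third position 2-fold.
Codon 5 GAA (Glu): third position 2-fold.
Four-fold degenerate third positions: 1.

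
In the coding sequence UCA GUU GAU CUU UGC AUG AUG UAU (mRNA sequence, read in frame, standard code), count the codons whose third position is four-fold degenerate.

Codon 1 UCA (Ser): third position 4-fold.
Codon 2 GUU (Val): third position 4-fold.
Codon 3 GAU (Asp): third position 2-fold.
Codon 4 CUU (Leu): third position 4-fold.
Codon 5 UGC (Cys): third position 2-fold.
Codon 6 AUG (Met): third position 1-fold.
Codon 7 AUG (Met): third position 1-fold.
Codon 8 UAU (Tyr): third position 2-fold.
Four-fold degenerate third positions: 3.

3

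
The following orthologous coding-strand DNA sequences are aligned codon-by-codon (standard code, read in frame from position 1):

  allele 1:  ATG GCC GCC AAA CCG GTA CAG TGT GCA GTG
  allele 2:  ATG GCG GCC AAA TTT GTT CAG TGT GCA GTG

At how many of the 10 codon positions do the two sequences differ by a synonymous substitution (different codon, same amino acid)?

2

Codon 1: ATG Met / ATG Met — identical.
Codon 2: GCC Ala / GCG Ala — synonymous.
Codon 3: GCC Ala / GCC Ala — identical.
Codon 4: AAA Lys / AAA Lys — identical.
Codon 5: CCG Pro / TTT Phe — nonsynonymous.
Codon 6: GTA Val / GTT Val — synonymous.
Codon 7: CAG Gln / CAG Gln — identical.
Codon 8: TGT Cys / TGT Cys — identical.
Codon 9: GCA Ala / GCA Ala — identical.
Codon 10: GTG Val / GTG Val — identical.
Synonymous differences: 2.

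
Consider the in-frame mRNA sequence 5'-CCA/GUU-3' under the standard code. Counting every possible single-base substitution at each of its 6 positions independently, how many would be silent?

6

Codon 1 (CCA, Pro): 3 synonymous substitutions.
Codon 2 (GUU, Val): 3 synonymous substitutions.
Total: 3 + 3 = 6.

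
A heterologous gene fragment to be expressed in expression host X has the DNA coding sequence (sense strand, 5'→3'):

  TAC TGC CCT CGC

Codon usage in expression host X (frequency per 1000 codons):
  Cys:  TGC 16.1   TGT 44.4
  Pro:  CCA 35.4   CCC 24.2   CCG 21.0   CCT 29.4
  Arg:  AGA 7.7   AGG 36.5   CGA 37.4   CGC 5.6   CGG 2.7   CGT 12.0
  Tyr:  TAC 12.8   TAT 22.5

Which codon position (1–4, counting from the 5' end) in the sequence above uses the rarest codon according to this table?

4

Codon 1 TAC (Tyr): 12.8 per 1000.
Codon 2 TGC (Cys): 16.1 per 1000.
Codon 3 CCT (Pro): 29.4 per 1000.
Codon 4 CGC (Arg): 5.6 per 1000.
Lowest frequency is 5.6 at codon 4.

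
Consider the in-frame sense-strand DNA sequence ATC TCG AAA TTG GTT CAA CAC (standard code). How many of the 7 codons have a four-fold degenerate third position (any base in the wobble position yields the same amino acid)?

Codon 1 ATC (Ile): third position 3-fold.
Codon 2 TCG (Ser): third position 4-fold.
Codon 3 AAA (Lys): third position 2-fold.
Codon 4 TTG (Leu): third position 2-fold.
Codon 5 GTT (Val): third position 4-fold.
Codon 6 CAA (Gln): third position 2-fold.
Codon 7 CAC (His): third position 2-fold.
Four-fold degenerate third positions: 2.

2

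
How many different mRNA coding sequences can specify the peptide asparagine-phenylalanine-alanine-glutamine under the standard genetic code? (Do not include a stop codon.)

Asn: 2 codons.
Phe: 2 codons.
Ala: 4 codons.
Gln: 2 codons.
2 × 2 × 4 × 2 = 32.

32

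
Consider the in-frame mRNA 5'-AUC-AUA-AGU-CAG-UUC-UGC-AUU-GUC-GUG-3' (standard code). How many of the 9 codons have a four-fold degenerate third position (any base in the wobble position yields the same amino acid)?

Codon 1 AUC (Ile): third position 3-fold.
Codon 2 AUA (Ile): third position 3-fold.
Codon 3 AGU (Ser): third position 2-fold.
Codon 4 CAG (Gln): third position 2-fold.
Codon 5 UUC (Phe): third position 2-fold.
Codon 6 UGC (Cys): third position 2-fold.
Codon 7 AUU (Ile): third position 3-fold.
Codon 8 GUC (Val): third position 4-fold.
Codon 9 GUG (Val): third position 4-fold.
Four-fold degenerate third positions: 2.

2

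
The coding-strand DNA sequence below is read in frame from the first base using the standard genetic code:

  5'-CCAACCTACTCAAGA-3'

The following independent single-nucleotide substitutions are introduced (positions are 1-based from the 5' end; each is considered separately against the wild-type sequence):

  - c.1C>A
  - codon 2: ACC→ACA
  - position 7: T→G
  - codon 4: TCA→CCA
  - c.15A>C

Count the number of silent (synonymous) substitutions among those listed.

1

Codon 1: CCA (Pro) → ACA (Thr) — missense.
Codon 2: ACC (Thr) → ACA (Thr) — synonymous.
Codon 3: TAC (Tyr) → GAC (Asp) — missense.
Codon 4: TCA (Ser) → CCA (Pro) — missense.
Codon 5: AGA (Arg) → AGC (Ser) — missense.
Synonymous: 1 of 5.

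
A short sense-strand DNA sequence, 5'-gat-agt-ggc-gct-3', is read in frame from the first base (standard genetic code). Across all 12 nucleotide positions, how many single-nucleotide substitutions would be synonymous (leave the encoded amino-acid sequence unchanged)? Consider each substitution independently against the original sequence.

Codon 1 (GAT, Asp): 1 synonymous substitution.
Codon 2 (AGT, Ser): 1 synonymous substitution.
Codon 3 (GGC, Gly): 3 synonymous substitutions.
Codon 4 (GCT, Ala): 3 synonymous substitutions.
Total: 1 + 1 + 3 + 3 = 8.

8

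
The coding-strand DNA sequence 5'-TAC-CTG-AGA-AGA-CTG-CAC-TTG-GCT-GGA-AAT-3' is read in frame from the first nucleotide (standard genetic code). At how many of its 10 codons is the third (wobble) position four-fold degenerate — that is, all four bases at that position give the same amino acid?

4

Codon 1 TAC (Tyr): third position 2-fold.
Codon 2 CTG (Leu): third position 4-fold.
Codon 3 AGA (Arg): third position 2-fold.
Codon 4 AGA (Arg): third position 2-fold.
Codon 5 CTG (Leu): third position 4-fold.
Codon 6 CAC (His): third position 2-fold.
Codon 7 TTG (Leu): third position 2-fold.
Codon 8 GCT (Ala): third position 4-fold.
Codon 9 GGA (Gly): third position 4-fold.
Codon 10 AAT (Asn): third position 2-fold.
Four-fold degenerate third positions: 4.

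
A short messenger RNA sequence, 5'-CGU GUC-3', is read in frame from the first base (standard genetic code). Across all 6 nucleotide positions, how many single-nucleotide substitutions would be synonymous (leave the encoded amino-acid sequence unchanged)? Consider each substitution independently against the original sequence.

6

Codon 1 (CGU, Arg): 3 synonymous substitutions.
Codon 2 (GUC, Val): 3 synonymous substitutions.
Total: 3 + 3 = 6.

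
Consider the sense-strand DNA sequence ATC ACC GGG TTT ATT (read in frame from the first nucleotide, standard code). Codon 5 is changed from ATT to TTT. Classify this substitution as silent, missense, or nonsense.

missense

Position 13 falls in codon 5: ATT → Ile.
After the substitution the codon is TTT → Phe.
Ile ≠ Phe, so this is a missense mutation.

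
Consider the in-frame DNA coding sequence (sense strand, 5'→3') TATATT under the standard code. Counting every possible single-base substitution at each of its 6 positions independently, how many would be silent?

Codon 1 (TAT, Tyr): 1 synonymous substitution.
Codon 2 (ATT, Ile): 2 synonymous substitutions.
Total: 1 + 2 = 3.

3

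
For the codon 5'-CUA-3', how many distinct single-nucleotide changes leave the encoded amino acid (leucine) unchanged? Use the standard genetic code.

4

Position 1: UUA → 1 synonymous.
Position 2: none → 0 synonymous.
Position 3: CUU, CUC, CUG → 3 synonymous.
Total: 1 + 0 + 3 = 4.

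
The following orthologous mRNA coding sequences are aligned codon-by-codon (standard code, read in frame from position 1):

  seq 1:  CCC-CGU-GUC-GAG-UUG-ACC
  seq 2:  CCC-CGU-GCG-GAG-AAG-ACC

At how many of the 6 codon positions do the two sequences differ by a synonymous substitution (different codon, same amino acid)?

0

Codon 1: CCC Pro / CCC Pro — identical.
Codon 2: CGU Arg / CGU Arg — identical.
Codon 3: GUC Val / GCG Ala — nonsynonymous.
Codon 4: GAG Glu / GAG Glu — identical.
Codon 5: UUG Leu / AAG Lys — nonsynonymous.
Codon 6: ACC Thr / ACC Thr — identical.
Synonymous differences: 0.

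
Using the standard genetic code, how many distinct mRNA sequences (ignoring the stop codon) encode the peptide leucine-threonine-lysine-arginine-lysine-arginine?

3456

Leu: 6 codons.
Thr: 4 codons.
Lys: 2 codons.
Arg: 6 codons.
Lys: 2 codons.
Arg: 6 codons.
6 × 4 × 2 × 6 × 2 × 6 = 3456.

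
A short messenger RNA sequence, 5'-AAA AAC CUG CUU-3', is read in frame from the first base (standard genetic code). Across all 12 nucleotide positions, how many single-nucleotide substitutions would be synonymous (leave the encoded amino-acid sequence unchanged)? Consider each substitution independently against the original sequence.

Codon 1 (AAA, Lys): 1 synonymous substitution.
Codon 2 (AAC, Asn): 1 synonymous substitution.
Codon 3 (CUG, Leu): 4 synonymous substitutions.
Codon 4 (CUU, Leu): 3 synonymous substitutions.
Total: 1 + 1 + 4 + 3 = 9.

9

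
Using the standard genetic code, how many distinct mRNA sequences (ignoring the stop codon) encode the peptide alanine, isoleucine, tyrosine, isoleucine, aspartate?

144

Ala: 4 codons.
Ile: 3 codons.
Tyr: 2 codons.
Ile: 3 codons.
Asp: 2 codons.
4 × 3 × 2 × 3 × 2 = 144.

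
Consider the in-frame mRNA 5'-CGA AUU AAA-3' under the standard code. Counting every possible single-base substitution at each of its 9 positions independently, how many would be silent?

7

Codon 1 (CGA, Arg): 4 synonymous substitutions.
Codon 2 (AUU, Ile): 2 synonymous substitutions.
Codon 3 (AAA, Lys): 1 synonymous substitution.
Total: 4 + 2 + 1 = 7.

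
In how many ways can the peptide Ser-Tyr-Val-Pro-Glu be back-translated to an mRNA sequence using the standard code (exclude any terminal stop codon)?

384

Ser: 6 codons.
Tyr: 2 codons.
Val: 4 codons.
Pro: 4 codons.
Glu: 2 codons.
6 × 2 × 4 × 4 × 2 = 384.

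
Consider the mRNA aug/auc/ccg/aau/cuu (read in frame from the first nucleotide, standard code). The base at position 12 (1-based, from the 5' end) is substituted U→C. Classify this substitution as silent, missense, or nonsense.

Position 12 falls in codon 4: AAU → Asn.
After the substitution the codon is AAC → Asn.
Both encode Asn, so the change is synonymous.

silent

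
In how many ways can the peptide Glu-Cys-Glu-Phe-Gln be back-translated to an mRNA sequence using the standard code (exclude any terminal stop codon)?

32

Glu: 2 codons.
Cys: 2 codons.
Glu: 2 codons.
Phe: 2 codons.
Gln: 2 codons.
2 × 2 × 2 × 2 × 2 = 32.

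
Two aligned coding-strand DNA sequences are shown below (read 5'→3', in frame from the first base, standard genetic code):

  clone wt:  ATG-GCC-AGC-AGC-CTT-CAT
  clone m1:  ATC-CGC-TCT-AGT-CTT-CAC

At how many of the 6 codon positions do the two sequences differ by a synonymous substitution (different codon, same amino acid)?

3

Codon 1: ATG Met / ATC Ile — nonsynonymous.
Codon 2: GCC Ala / CGC Arg — nonsynonymous.
Codon 3: AGC Ser / TCT Ser — synonymous.
Codon 4: AGC Ser / AGT Ser — synonymous.
Codon 5: CTT Leu / CTT Leu — identical.
Codon 6: CAT His / CAC His — synonymous.
Synonymous differences: 3.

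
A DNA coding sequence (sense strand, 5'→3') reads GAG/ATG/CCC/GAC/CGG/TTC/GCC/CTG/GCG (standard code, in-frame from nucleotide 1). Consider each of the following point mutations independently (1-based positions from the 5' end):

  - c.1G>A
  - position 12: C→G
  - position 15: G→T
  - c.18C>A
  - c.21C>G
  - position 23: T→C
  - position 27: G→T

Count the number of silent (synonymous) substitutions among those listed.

Codon 1: GAG (Glu) → AAG (Lys) — missense.
Codon 4: GAC (Asp) → GAG (Glu) — missense.
Codon 5: CGG (Arg) → CGT (Arg) — synonymous.
Codon 6: TTC (Phe) → TTA (Leu) — missense.
Codon 7: GCC (Ala) → GCG (Ala) — synonymous.
Codon 8: CTG (Leu) → CCG (Pro) — missense.
Codon 9: GCG (Ala) → GCT (Ala) — synonymous.
Synonymous: 3 of 7.

3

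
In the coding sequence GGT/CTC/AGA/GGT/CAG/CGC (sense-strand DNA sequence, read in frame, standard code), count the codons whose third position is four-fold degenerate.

4

Codon 1 GGT (Gly): third position 4-fold.
Codon 2 CTC (Leu): third position 4-fold.
Codon 3 AGA (Arg): third position 2-fold.
Codon 4 GGT (Gly): third position 4-fold.
Codon 5 CAG (Gln): third position 2-fold.
Codon 6 CGC (Arg): third position 4-fold.
Four-fold degenerate third positions: 4.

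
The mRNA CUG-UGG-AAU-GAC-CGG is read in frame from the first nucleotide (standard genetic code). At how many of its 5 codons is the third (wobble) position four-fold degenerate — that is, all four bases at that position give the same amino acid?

Codon 1 CUG (Leu): third position 4-fold.
Codon 2 UGG (Trp): third position 1-fold.
Codon 3 AAU (Asn): third position 2-fold.
Codon 4 GAC (Asp): third position 2-fold.
Codon 5 CGG (Arg): third position 4-fold.
Four-fold degenerate third positions: 2.

2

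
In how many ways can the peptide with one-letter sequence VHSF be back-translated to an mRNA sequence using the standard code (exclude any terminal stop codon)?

96

Val: 4 codons.
His: 2 codons.
Ser: 6 codons.
Phe: 2 codons.
4 × 2 × 6 × 2 = 96.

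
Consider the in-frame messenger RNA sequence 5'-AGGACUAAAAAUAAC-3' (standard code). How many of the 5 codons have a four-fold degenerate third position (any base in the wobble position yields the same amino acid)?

Codon 1 AGG (Arg): third position 2-fold.
Codon 2 ACU (Thr): third position 4-fold.
Codon 3 AAA (Lys): third position 2-fold.
Codon 4 AAU (Asn): third position 2-fold.
Codon 5 AAC (Asn): third position 2-fold.
Four-fold degenerate third positions: 1.

1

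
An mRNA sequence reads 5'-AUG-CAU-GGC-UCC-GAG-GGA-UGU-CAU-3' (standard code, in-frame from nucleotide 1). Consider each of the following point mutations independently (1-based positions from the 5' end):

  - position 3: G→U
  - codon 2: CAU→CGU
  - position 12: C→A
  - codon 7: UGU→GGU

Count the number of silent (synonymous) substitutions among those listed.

Codon 1: AUG (Met) → AUU (Ile) — missense.
Codon 2: CAU (His) → CGU (Arg) — missense.
Codon 4: UCC (Ser) → UCA (Ser) — synonymous.
Codon 7: UGU (Cys) → GGU (Gly) — missense.
Synonymous: 1 of 4.

1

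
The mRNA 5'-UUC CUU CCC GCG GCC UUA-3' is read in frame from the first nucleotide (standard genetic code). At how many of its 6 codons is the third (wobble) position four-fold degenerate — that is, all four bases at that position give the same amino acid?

4

Codon 1 UUC (Phe): third position 2-fold.
Codon 2 CUU (Leu): third position 4-fold.
Codon 3 CCC (Pro): third position 4-fold.
Codon 4 GCG (Ala): third position 4-fold.
Codon 5 GCC (Ala): third position 4-fold.
Codon 6 UUA (Leu): third position 2-fold.
Four-fold degenerate third positions: 4.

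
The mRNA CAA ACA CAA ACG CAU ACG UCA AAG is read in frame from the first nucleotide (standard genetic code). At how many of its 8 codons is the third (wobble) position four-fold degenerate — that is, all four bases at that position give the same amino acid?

4

Codon 1 CAA (Gln): third position 2-fold.
Codon 2 ACA (Thr): third position 4-fold.
Codon 3 CAA (Gln): third position 2-fold.
Codon 4 ACG (Thr): third position 4-fold.
Codon 5 CAU (His): third position 2-fold.
Codon 6 ACG (Thr): third position 4-fold.
Codon 7 UCA (Ser): third position 4-fold.
Codon 8 AAG (Lys): third position 2-fold.
Four-fold degenerate third positions: 4.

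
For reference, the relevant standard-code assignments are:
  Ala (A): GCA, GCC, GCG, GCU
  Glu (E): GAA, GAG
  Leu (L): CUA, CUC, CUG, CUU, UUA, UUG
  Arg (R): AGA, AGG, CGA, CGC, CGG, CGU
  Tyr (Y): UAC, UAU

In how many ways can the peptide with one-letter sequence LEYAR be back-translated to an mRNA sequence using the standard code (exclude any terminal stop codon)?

Leu: 6 codons.
Glu: 2 codons.
Tyr: 2 codons.
Ala: 4 codons.
Arg: 6 codons.
6 × 2 × 2 × 4 × 6 = 576.

576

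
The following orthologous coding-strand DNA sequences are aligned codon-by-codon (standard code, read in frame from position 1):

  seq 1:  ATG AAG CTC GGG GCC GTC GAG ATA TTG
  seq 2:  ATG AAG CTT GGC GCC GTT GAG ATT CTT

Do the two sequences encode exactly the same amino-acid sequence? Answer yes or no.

Codon 1: ATG Met / ATG Met — identical.
Codon 2: AAG Lys / AAG Lys — identical.
Codon 3: CTC Leu / CTT Leu — synonymous.
Codon 4: GGG Gly / GGC Gly — synonymous.
Codon 5: GCC Ala / GCC Ala — identical.
Codon 6: GTC Val / GTT Val — synonymous.
Codon 7: GAG Glu / GAG Glu — identical.
Codon 8: ATA Ile / ATT Ile — synonymous.
Codon 9: TTG Leu / CTT Leu — synonymous.
Nonsynonymous differences: 0 → same protein.

yes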